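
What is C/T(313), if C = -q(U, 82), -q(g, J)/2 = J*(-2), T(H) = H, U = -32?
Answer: -328/313 ≈ -1.0479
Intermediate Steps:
q(g, J) = 4*J (q(g, J) = -2*J*(-2) = -(-4)*J = 4*J)
C = -328 (C = -4*82 = -1*328 = -328)
C/T(313) = -328/313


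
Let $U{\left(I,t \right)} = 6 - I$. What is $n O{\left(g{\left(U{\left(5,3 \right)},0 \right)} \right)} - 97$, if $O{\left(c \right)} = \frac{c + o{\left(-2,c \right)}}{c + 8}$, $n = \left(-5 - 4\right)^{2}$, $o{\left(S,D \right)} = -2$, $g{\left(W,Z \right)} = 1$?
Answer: $-106$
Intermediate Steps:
$n = 81$ ($n = \left(-9\right)^{2} = 81$)
$O{\left(c \right)} = \frac{-2 + c}{8 + c}$ ($O{\left(c \right)} = \frac{c - 2}{c + 8} = \frac{-2 + c}{8 + c}$)
$n O{\left(g{\left(U{\left(5,3 \right)},0 \right)} \right)} - 97 = 81 \frac{-2 + 1}{8 + 1} - 97 = 81 \cdot \frac{1}{9} \left(-1\right) - 97 = 81 \left(- \frac{1}{9}\right) - 97 = -9 - 97 = -106$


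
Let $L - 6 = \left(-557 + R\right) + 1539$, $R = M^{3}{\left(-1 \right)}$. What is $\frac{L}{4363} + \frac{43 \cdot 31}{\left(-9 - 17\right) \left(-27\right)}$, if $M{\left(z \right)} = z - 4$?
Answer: $\frac{6421705}{3062826} \approx 2.0967$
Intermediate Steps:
$M{\left(z \right)} = -4 + z$
$R = -125$ ($R = \left(-4 - 1\right)^{3} = \left(-5\right)^{3} = -125$)
$L = 863$ ($L = 6 + \left(\left(-557 - 125\right) + 1539\right) = 6 + \left(-682 + 1539\right) = 6 + 857 = 863$)
$\frac{L}{4363} + \frac{43 \cdot 31}{\left(-9 - 17\right) \left(-27\right)} = \frac{863}{4363} + \frac{43 \cdot 31}{\left(-9 - 17\right) \left(-27\right)} = 863 \cdot \frac{1}{4363} + \frac{1333}{\left(-26\right) \left(-27\right)} = \frac{863}{4363} + \frac{1333}{702} = \frac{6421705}{3062826}$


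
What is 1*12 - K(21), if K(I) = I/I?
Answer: 11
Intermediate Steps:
K(I) = 1
1*12 - K(21) = 1*12 - 1*1 = 12 - 1 = 11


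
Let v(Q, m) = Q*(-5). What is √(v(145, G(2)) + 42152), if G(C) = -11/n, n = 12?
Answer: 3*√4603 ≈ 203.54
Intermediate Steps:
G(C) = -11/12
v(Q, m) = -5*Q
√(v(145, G(2)) + 42152) = √(-5*145 + 42152) = √(-725 + 42152) = √41427 = 3*√4603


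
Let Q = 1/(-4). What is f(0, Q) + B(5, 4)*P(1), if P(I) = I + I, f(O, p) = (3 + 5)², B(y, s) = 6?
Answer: 76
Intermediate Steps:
Q = -¼ ≈ -0.25000
f(O, p) = 64 (f(O, p) = 8² = 64)
P(I) = 2*I
f(0, Q) + B(5, 4)*P(1) = 64 + 6*(2*1) = 64 + 6*2 = 64 + 12 = 76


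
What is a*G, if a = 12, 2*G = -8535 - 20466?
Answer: -174006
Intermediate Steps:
G = -29001/2 (G = (-8535 - 20466)/2 = (1/2)*(-29001) = -29001/2 ≈ -14501.)
a*G = 12*(-29001/2) = -174006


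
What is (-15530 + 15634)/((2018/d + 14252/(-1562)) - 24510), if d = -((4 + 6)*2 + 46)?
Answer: -243672/57519947 ≈ -0.0042363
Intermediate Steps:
d = -66 (d = -(10*2 + 46) = -(20 + 46) = -1*66 = -66)
(-15530 + 15634)/((2018/d + 14252/(-1562)) - 24510) = (-15530 + 15634)/((2018/(-66) + 14252/(-1562)) - 24510) = 104/((2018*(-1/66) + 14252*(-1/1562)) - 24510) = 104/((-1009/33 - 7126/781) - 24510) = 104/(-93017/2343 - 24510) = 104/(-57519947/2343) = 104*(-2343/57519947) = -243672/57519947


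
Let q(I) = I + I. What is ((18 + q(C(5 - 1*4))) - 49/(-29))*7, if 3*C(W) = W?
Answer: 12397/87 ≈ 142.49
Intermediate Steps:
C(W) = W/3
q(I) = 2*I
((18 + q(C(5 - 1*4))) - 49/(-29))*7 = ((18 + 2*((5 - 1*4)/3)) - 49/(-29))*7 = ((18 + 2*((5 - 4)/3)) - 49*(-1/29))*7 = ((18 + 2*((⅓)*1)) + 49/29)*7 = ((18 + 2*(⅓)) + 49/29)*7 = ((18 + ⅔) + 49/29)*7 = (56/3 + 49/29)*7 = (1771/87)*7 = 12397/87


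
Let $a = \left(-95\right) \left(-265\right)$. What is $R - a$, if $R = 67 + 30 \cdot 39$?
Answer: $-23938$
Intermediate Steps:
$a = 25175$
$R = 1237$ ($R = 67 + 1170 = 1237$)
$R - a = 1237 - 25175 = -23938$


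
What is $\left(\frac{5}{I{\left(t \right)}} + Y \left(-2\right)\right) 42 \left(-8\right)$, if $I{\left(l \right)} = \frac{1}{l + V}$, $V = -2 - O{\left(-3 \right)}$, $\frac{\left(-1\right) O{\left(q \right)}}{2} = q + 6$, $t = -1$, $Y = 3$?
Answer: $-3024$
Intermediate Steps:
$O{\left(q \right)} = -12 - 2 q$ ($O{\left(q \right)} = - 2 \left(q + 6\right) = - 2 \left(6 + q\right) = -12 - 2 q$)
$V = 4$ ($V = -2 - \left(-12 - -6\right) = -2 - \left(-12 + 6\right) = -2 - -6 = -2 + 6 = 4$)
$I{\left(l \right)} = \frac{1}{4 + l}$ ($I{\left(l \right)} = \frac{1}{l + 4} = \frac{1}{4 + l}$)
$\left(\frac{5}{I{\left(t \right)}} + Y \left(-2\right)\right) 42 \left(-8\right) = \left(\frac{5}{\frac{1}{4 - 1}} + 3 \left(-2\right)\right) 42 \left(-8\right) = \left(\frac{5}{\frac{1}{3}} - 6\right) 42 \left(-8\right) = \left(5 \frac{1}{\frac{1}{3}} - 6\right) 42 \left(-8\right) = \left(5 \cdot 3 - 6\right) 42 \left(-8\right) = \left(15 - 6\right) 42 \left(-8\right) = 9 \cdot 42 \left(-8\right) = 378 \left(-8\right) = -3024$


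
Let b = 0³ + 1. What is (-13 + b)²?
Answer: 144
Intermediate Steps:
b = 1 (b = 0 + 1 = 1)
(-13 + b)² = (-13 + 1)² = (-12)² = 144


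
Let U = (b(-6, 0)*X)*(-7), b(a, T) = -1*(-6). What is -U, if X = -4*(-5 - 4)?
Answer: 1512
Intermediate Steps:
b(a, T) = 6
X = 36 (X = -4*(-9) = 36)
U = -1512 (U = (6*36)*(-7) = 216*(-7) = -1512)
-U = -1*(-1512) = 1512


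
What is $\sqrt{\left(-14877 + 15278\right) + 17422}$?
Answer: $\sqrt{17823} \approx 133.5$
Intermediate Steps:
$\sqrt{\left(-14877 + 15278\right) + 17422} = \sqrt{401 + 17422} = \sqrt{17823}$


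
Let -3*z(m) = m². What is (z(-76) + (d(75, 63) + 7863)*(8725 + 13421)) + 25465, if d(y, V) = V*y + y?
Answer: 841375013/3 ≈ 2.8046e+8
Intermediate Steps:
d(y, V) = y + V*y
z(m) = -m²/3
(z(-76) + (d(75, 63) + 7863)*(8725 + 13421)) + 25465 = (-⅓*(-76)² + (75*(1 + 63) + 7863)*(8725 + 13421)) + 25465 = (-⅓*5776 + (75*64 + 7863)*22146) + 25465 = (-5776/3 + (4800 + 7863)*22146) + 25465 = (-5776/3 + 12663*22146) + 25465 = (-5776/3 + 280434798) + 25465 = 841298618/3 + 25465 = 841375013/3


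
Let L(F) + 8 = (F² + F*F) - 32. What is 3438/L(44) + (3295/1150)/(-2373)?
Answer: 468475183/522866820 ≈ 0.89597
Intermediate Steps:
L(F) = -40 + 2*F² (L(F) = -8 + ((F² + F*F) - 32) = -8 + ((F² + F²) - 32) = -8 + (2*F² - 32) = -8 + (-32 + 2*F²) = -40 + 2*F²)
3438/L(44) + (3295/1150)/(-2373) = 3438/(-40 + 2*44²) + (3295/1150)/(-2373) = 3438/(-40 + 2*1936) + (3295*(1/1150))*(-1/2373) = 3438/(-40 + 3872) + (659/230)*(-1/2373) = 3438/3832 - 659/545790 = 3438*(1/3832) - 659/545790 = 1719/1916 - 659/545790 = 468475183/522866820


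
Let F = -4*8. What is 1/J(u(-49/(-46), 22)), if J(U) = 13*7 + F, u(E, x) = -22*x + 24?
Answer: 1/59 ≈ 0.016949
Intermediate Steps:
F = -32
u(E, x) = 24 - 22*x
J(U) = 59 (J(U) = 13*7 - 32 = 91 - 32 = 59)
1/J(u(-49/(-46), 22)) = 1/59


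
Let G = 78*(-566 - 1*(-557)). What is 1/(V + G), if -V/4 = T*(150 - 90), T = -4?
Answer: 1/258 ≈ 0.0038760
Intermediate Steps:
V = 960 (V = -(-16)*(150 - 90) = -(-16)*60 = -4*(-240) = 960)
G = -702 (G = 78*(-566 + 557) = 78*(-9) = -702)
1/(V + G) = 1/(960 - 702) = 1/258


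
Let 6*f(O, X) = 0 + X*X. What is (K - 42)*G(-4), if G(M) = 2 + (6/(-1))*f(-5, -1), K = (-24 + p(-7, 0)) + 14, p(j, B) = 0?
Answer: -52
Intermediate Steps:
f(O, X) = X²/6 (f(O, X) = (0 + X*X)/6 = (0 + X²)/6 = X²/6)
K = -10 (K = (-24 + 0) + 14 = -24 + 14 = -10)
G(M) = 1 (G(M) = 2 + (6/(-1))*((⅙)*(-1)²) = 2 + (6*(-1))*((⅙)*1) = 2 - 6*⅙ = 2 - 1 = 1)
(K - 42)*G(-4) = (-10 - 42)*1 = -52*1 = -52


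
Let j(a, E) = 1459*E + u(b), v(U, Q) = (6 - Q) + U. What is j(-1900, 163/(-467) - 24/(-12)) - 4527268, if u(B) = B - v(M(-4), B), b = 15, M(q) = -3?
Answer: -2113096658/467 ≈ -4.5248e+6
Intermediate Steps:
v(U, Q) = 6 + U - Q
u(B) = -3 + 2*B (u(B) = B - (6 - 3 - B) = B - (3 - B) = B + (-3 + B) = -3 + 2*B)
j(a, E) = 27 + 1459*E (j(a, E) = 1459*E + (-3 + 2*15) = 1459*E + (-3 + 30) = 1459*E + 27 = 27 + 1459*E)
j(-1900, 163/(-467) - 24/(-12)) - 4527268 = (27 + 1459*(163/(-467) - 24/(-12))) - 4527268 = (27 + 1459*(163*(-1/467) - 24*(-1/12))) - 4527268 = (27 + 1459*(-163/467 + 2)) - 4527268 = (27 + 1459*(771/467)) - 4527268 = (27 + 1124889/467) - 4527268 = 1137498/467 - 4527268 = -2113096658/467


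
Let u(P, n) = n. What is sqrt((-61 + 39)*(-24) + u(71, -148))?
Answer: 2*sqrt(95) ≈ 19.494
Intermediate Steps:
sqrt((-61 + 39)*(-24) + u(71, -148)) = sqrt((-61 + 39)*(-24) - 148) = sqrt(-22*(-24) - 148) = sqrt(528 - 148) = sqrt(380) = 2*sqrt(95)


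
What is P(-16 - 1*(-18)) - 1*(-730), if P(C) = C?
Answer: 732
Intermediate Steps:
P(-16 - 1*(-18)) - 1*(-730) = (-16 - 1*(-18)) - 1*(-730) = (-16 + 18) + 730 = 2 + 730 = 732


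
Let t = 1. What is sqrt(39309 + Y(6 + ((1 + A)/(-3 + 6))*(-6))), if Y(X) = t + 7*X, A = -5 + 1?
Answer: sqrt(39394) ≈ 198.48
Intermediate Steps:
A = -4
Y(X) = 1 + 7*X
sqrt(39309 + Y(6 + ((1 + A)/(-3 + 6))*(-6))) = sqrt(39309 + (1 + 7*(6 + ((1 - 4)/(-3 + 6))*(-6)))) = sqrt(39309 + (1 + 7*(6 - 3/3*(-6)))) = sqrt(39309 + (1 + 7*(6 - 3*1/3*(-6)))) = sqrt(39309 + (1 + 7*(6 - 1*(-6)))) = sqrt(39309 + (1 + 7*(6 + 6))) = sqrt(39309 + (1 + 7*12)) = sqrt(39309 + (1 + 84)) = sqrt(39309 + 85) = sqrt(39394)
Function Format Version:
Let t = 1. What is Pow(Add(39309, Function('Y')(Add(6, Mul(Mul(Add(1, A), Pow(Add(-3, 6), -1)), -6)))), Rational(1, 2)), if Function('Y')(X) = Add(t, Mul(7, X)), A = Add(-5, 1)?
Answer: Pow(39394, Rational(1, 2)) ≈ 198.48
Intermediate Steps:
A = -4
Function('Y')(X) = Add(1, Mul(7, X))
Pow(Add(39309, Function('Y')(Add(6, Mul(Mul(Add(1, A), Pow(Add(-3, 6), -1)), -6)))), Rational(1, 2)) = Pow(Add(39309, Add(1, Mul(7, Add(6, Mul(Mul(Add(1, -4), Pow(Add(-3, 6), -1)), -6))))), Rational(1, 2)) = Pow(Add(39309, Add(1, Mul(7, Add(6, Mul(Mul(-3, Pow(3, -1)), -6))))), Rational(1, 2)) = Pow(Add(39309, Add(1, Mul(7, Add(6, Mul(Mul(-3, Rational(1, 3)), -6))))), Rational(1, 2)) = Pow(Add(39309, Add(1, Mul(7, Add(6, Mul(-1, -6))))), Rational(1, 2)) = Pow(Add(39309, Add(1, Mul(7, Add(6, 6)))), Rational(1, 2)) = Pow(Add(39309, Add(1, Mul(7, 12))), Rational(1, 2)) = Pow(Add(39309, Add(1, 84)), Rational(1, 2)) = Pow(Add(39309, 85), Rational(1, 2)) = Pow(39394, Rational(1, 2))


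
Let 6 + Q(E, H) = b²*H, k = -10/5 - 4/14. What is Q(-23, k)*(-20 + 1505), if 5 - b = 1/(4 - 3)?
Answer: -442530/7 ≈ -63219.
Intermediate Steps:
k = -16/7 (k = -10*⅕ - 4*1/14 = -2 - 2/7 = -16/7 ≈ -2.2857)
b = 4 (b = 5 - 1/(4 - 3) = 5 - 1/1 = 5 - 1*1 = 5 - 1 = 4)
Q(E, H) = -6 + 16*H (Q(E, H) = -6 + 4²*H = -6 + 16*H)
Q(-23, k)*(-20 + 1505) = (-6 + 16*(-16/7))*(-20 + 1505) = (-6 - 256/7)*1485 = -298/7*1485 = -442530/7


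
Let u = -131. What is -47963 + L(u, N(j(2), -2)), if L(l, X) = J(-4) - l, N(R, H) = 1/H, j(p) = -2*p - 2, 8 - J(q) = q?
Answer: -47820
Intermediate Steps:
J(q) = 8 - q
j(p) = -2 - 2*p
L(l, X) = 12 - l (L(l, X) = (8 - 1*(-4)) - l = (8 + 4) - l = 12 - l)
-47963 + L(u, N(j(2), -2)) = -47963 + (12 - 1*(-131)) = -47963 + (12 + 131) = -47963 + 143 = -47820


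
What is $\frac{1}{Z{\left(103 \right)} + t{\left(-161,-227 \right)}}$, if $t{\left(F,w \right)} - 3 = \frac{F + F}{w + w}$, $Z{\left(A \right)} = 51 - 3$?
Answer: $\frac{227}{11738} \approx 0.019339$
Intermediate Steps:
$Z{\left(A \right)} = 48$
$t{\left(F,w \right)} = 3 + \frac{F}{w}$ ($t{\left(F,w \right)} = 3 + \frac{F + F}{w + w} = 3 + \frac{2 F}{2 w} = 3 + 2 F \frac{1}{2 w} = 3 + \frac{F}{w}$)
$\frac{1}{Z{\left(103 \right)} + t{\left(-161,-227 \right)}} = \frac{1}{48 + \left(3 - \frac{161}{-227}\right)} = \frac{1}{48 + \left(3 - - \frac{161}{227}\right)} = \frac{1}{48 + \left(3 + \frac{161}{227}\right)} = \frac{1}{48 + \frac{842}{227}} = \frac{1}{\frac{11738}{227}} = \frac{227}{11738}$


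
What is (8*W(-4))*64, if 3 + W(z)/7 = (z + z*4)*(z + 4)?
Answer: -10752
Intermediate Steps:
W(z) = -21 + 35*z*(4 + z) (W(z) = -21 + 7*((z + z*4)*(z + 4)) = -21 + 7*((z + 4*z)*(4 + z)) = -21 + 7*((5*z)*(4 + z)) = -21 + 7*(5*z*(4 + z)) = -21 + 35*z*(4 + z))
(8*W(-4))*64 = (8*(-21 + 35*(-4)² + 140*(-4)))*64 = (8*(-21 + 35*16 - 560))*64 = (8*(-21 + 560 - 560))*64 = (8*(-21))*64 = -168*64 = -10752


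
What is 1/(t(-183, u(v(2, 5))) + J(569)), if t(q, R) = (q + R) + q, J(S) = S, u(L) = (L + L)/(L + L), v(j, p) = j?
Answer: 1/204 ≈ 0.0049020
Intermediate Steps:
u(L) = 1 (u(L) = (2*L)/((2*L)) = (2*L)*(1/(2*L)) = 1)
t(q, R) = R + 2*q (t(q, R) = (R + q) + q = R + 2*q)
1/(t(-183, u(v(2, 5))) + J(569)) = 1/((1 + 2*(-183)) + 569) = 1/((1 - 366) + 569) = 1/(-365 + 569) = 1/204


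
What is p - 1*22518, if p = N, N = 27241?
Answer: 4723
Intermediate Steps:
p = 27241
p - 1*22518 = 27241 - 1*22518 = 27241 - 22518 = 4723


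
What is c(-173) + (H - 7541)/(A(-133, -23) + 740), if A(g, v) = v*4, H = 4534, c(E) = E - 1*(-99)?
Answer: -50959/648 ≈ -78.640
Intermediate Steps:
c(E) = 99 + E (c(E) = E + 99 = 99 + E)
A(g, v) = 4*v
c(-173) + (H - 7541)/(A(-133, -23) + 740) = (99 - 173) + (4534 - 7541)/(4*(-23) + 740) = -74 - 3007/(-92 + 740) = -74 - 3007/648 = -50959/648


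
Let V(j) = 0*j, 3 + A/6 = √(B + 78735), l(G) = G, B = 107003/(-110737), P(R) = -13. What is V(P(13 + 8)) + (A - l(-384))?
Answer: 366 + 12*√241372627530001/110737 ≈ 2049.6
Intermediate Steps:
B = -107003/110737 (B = 107003*(-1/110737) = -107003/110737 ≈ -0.96628)
A = -18 + 12*√241372627530001/110737 (A = -18 + 6*√(-107003/110737 + 78735) = -18 + 6*√(8718770692/110737) = -18 + 6*(2*√241372627530001/110737) = -18 + 12*√241372627530001/110737 ≈ 1665.6)
V(j) = 0
V(P(13 + 8)) + (A - l(-384)) = 0 + ((-18 + 12*√241372627530001/110737) - 1*(-384)) = 0 + ((-18 + 12*√241372627530001/110737) + 384) = 0 + (366 + 12*√241372627530001/110737) = 366 + 12*√241372627530001/110737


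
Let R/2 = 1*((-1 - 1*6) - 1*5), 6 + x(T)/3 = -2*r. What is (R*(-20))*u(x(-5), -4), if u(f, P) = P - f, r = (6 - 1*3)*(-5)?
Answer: -36480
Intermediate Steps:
r = -15 (r = (6 - 3)*(-5) = 3*(-5) = -15)
x(T) = 72 (x(T) = -18 + 3*(-2*(-15)) = -18 + 3*30 = -18 + 90 = 72)
R = -24 (R = 2*(1*((-1 - 1*6) - 1*5)) = 2*(1*((-1 - 6) - 5)) = 2*(1*(-7 - 5)) = 2*(1*(-12)) = 2*(-12) = -24)
(R*(-20))*u(x(-5), -4) = (-24*(-20))*(-4 - 1*72) = 480*(-4 - 72) = 480*(-76) = -36480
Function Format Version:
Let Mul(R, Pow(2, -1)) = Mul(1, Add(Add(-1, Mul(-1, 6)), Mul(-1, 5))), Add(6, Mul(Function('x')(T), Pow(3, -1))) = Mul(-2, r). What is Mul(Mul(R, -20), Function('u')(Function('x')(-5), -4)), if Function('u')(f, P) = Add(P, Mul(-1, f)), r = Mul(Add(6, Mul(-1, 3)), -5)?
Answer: -36480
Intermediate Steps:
r = -15 (r = Mul(Add(6, -3), -5) = Mul(3, -5) = -15)
Function('x')(T) = 72 (Function('x')(T) = Add(-18, Mul(3, Mul(-2, -15))) = Add(-18, Mul(3, 30)) = Add(-18, 90) = 72)
R = -24 (R = Mul(2, Mul(1, Add(Add(-1, Mul(-1, 6)), Mul(-1, 5)))) = Mul(2, Mul(1, Add(Add(-1, -6), -5))) = Mul(2, Mul(1, Add(-7, -5))) = Mul(2, Mul(1, -12)) = Mul(2, -12) = -24)
Mul(Mul(R, -20), Function('u')(Function('x')(-5), -4)) = Mul(Mul(-24, -20), Add(-4, Mul(-1, 72))) = Mul(480, Add(-4, -72)) = Mul(480, -76) = -36480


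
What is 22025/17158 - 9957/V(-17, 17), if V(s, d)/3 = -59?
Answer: 58246877/1012322 ≈ 57.538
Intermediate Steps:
V(s, d) = -177 (V(s, d) = 3*(-59) = -177)
22025/17158 - 9957/V(-17, 17) = 22025/17158 - 9957/(-177) = 22025*(1/17158) - 9957*(-1/177) = 22025/17158 + 3319/59 = 58246877/1012322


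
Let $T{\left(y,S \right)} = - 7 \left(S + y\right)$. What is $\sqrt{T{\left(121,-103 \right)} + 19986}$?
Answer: $2 \sqrt{4965} \approx 140.93$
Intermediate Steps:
$T{\left(y,S \right)} = - 7 S - 7 y$
$\sqrt{T{\left(121,-103 \right)} + 19986} = \sqrt{\left(\left(-7\right) \left(-103\right) - 847\right) + 19986} = \sqrt{\left(721 - 847\right) + 19986} = \sqrt{-126 + 19986} = \sqrt{19860} = 2 \sqrt{4965}$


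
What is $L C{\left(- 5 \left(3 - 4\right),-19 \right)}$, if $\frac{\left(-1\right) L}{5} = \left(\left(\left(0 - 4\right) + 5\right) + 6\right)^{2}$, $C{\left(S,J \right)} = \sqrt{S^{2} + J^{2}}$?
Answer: $- 245 \sqrt{386} \approx -4813.5$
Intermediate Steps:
$C{\left(S,J \right)} = \sqrt{J^{2} + S^{2}}$
$L = -245$ ($L = - 5 \left(\left(\left(0 - 4\right) + 5\right) + 6\right)^{2} = - 5 \left(\left(-4 + 5\right) + 6\right)^{2} = - 5 \left(1 + 6\right)^{2} = - 5 \cdot 7^{2} = \left(-5\right) 49 = -245$)
$L C{\left(- 5 \left(3 - 4\right),-19 \right)} = - 245 \sqrt{\left(-19\right)^{2} + \left(- 5 \left(3 - 4\right)\right)^{2}} = - 245 \sqrt{361 + \left(\left(-5\right) \left(-1\right)\right)^{2}} = - 245 \sqrt{361 + 5^{2}} = - 245 \sqrt{361 + 25} = - 245 \sqrt{386}$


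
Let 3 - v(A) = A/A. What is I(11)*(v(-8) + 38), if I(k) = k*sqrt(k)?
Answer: 440*sqrt(11) ≈ 1459.3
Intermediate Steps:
v(A) = 2 (v(A) = 3 - A/A = 3 - 1*1 = 3 - 1 = 2)
I(k) = k**(3/2)
I(11)*(v(-8) + 38) = 11**(3/2)*(2 + 38) = (11*sqrt(11))*40 = 440*sqrt(11)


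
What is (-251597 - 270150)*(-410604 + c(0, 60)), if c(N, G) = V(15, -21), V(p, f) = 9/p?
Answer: 1071155460699/5 ≈ 2.1423e+11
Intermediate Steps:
c(N, G) = 3/5 (c(N, G) = 9/15 = 9*(1/15) = 3/5)
(-251597 - 270150)*(-410604 + c(0, 60)) = (-251597 - 270150)*(-410604 + 3/5) = -521747*(-2053017/5) = 1071155460699/5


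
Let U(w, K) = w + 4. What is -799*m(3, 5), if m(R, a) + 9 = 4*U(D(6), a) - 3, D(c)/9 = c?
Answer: -175780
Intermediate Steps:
D(c) = 9*c
U(w, K) = 4 + w
m(R, a) = 220 (m(R, a) = -9 + (4*(4 + 9*6) - 3) = -9 + (4*(4 + 54) - 3) = -9 + (4*58 - 3) = -9 + (232 - 3) = -9 + 229 = 220)
-799*m(3, 5) = -799*220 = -175780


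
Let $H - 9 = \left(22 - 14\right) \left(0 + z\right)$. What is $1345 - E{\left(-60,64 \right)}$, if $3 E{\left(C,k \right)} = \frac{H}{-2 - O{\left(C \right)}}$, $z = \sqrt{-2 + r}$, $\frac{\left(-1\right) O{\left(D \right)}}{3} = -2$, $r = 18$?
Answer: $\frac{32321}{24} \approx 1346.7$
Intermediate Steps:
$O{\left(D \right)} = 6$ ($O{\left(D \right)} = \left(-3\right) \left(-2\right) = 6$)
$z = 4$ ($z = \sqrt{-2 + 18} = \sqrt{16} = 4$)
$H = 41$ ($H = 9 + \left(22 - 14\right) \left(0 + 4\right) = 9 + 8 \cdot 4 = 9 + 32 = 41$)
$E{\left(C,k \right)} = - \frac{41}{24}$ ($E{\left(C,k \right)} = \frac{41 \frac{1}{-2 - 6}}{3} = \frac{41 \frac{1}{-8}}{3} = \frac{41 \left(- \frac{1}{8}\right)}{3} = \frac{1}{3} \left(- \frac{41}{8}\right) = - \frac{41}{24}$)
$1345 - E{\left(-60,64 \right)} = 1345 - - \frac{41}{24} = 1345 + \frac{41}{24} = \frac{32321}{24}$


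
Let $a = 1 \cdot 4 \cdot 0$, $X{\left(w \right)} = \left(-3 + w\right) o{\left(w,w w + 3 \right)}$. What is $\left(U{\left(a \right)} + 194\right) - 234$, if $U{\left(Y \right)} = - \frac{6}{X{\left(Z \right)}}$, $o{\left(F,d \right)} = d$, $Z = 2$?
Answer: $- \frac{274}{7} \approx -39.143$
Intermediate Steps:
$X{\left(w \right)} = \left(-3 + w\right) \left(3 + w^{2}\right)$ ($X{\left(w \right)} = \left(-3 + w\right) \left(w w + 3\right) = \left(-3 + w\right) \left(w^{2} + 3\right) = \left(-3 + w\right) \left(3 + w^{2}\right)$)
$a = 0$ ($a = 4 \cdot 0 = 0$)
$U{\left(Y \right)} = \frac{6}{7}$ ($U{\left(Y \right)} = - \frac{6}{\left(-3 + 2\right) \left(3 + 2^{2}\right)} = - \frac{6}{\left(-1\right) \left(3 + 4\right)} = - \frac{6}{\left(-1\right) 7} = - \frac{6}{-7} = \left(-6\right) \left(- \frac{1}{7}\right) = \frac{6}{7}$)
$\left(U{\left(a \right)} + 194\right) - 234 = \left(\frac{6}{7} + 194\right) - 234 = \frac{1364}{7} - 234 = - \frac{274}{7}$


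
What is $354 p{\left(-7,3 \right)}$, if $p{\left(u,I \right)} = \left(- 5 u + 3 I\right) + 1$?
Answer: $15930$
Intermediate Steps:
$p{\left(u,I \right)} = 1 - 5 u + 3 I$
$354 p{\left(-7,3 \right)} = 354 \left(1 - -35 + 3 \cdot 3\right) = 354 \left(1 + 35 + 9\right) = 354 \cdot 45 = 15930$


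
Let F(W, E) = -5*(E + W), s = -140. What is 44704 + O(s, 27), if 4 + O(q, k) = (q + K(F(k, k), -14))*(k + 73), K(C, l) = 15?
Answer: 32200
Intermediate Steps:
F(W, E) = -5*E - 5*W
O(q, k) = -4 + (15 + q)*(73 + k) (O(q, k) = -4 + (q + 15)*(k + 73) = -4 + (15 + q)*(73 + k))
44704 + O(s, 27) = 44704 + (1091 + 15*27 + 73*(-140) + 27*(-140)) = 44704 + (1091 + 405 - 10220 - 3780) = 44704 - 12504 = 32200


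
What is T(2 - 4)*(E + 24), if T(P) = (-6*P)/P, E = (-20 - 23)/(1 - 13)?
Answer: -331/2 ≈ -165.50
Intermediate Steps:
E = 43/12 (E = -43/(-12) = -43*(-1/12) = 43/12 ≈ 3.5833)
T(P) = -6
T(2 - 4)*(E + 24) = -6*(43/12 + 24) = -6*331/12 = -331/2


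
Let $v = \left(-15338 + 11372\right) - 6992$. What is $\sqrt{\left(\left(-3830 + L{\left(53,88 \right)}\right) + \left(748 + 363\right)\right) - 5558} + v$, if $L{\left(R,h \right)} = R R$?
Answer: $-10958 + 2 i \sqrt{1367} \approx -10958.0 + 73.946 i$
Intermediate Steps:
$L{\left(R,h \right)} = R^{2}$
$v = -10958$ ($v = -3966 - 6992 = -10958$)
$\sqrt{\left(\left(-3830 + L{\left(53,88 \right)}\right) + \left(748 + 363\right)\right) - 5558} + v = \sqrt{\left(\left(-3830 + 53^{2}\right) + \left(748 + 363\right)\right) - 5558} - 10958 = \sqrt{\left(\left(-3830 + 2809\right) + 1111\right) - 5558} - 10958 = \sqrt{\left(-1021 + 1111\right) - 5558} - 10958 = \sqrt{90 - 5558} - 10958 = \sqrt{-5468} - 10958 = 2 i \sqrt{1367} - 10958 = -10958 + 2 i \sqrt{1367}$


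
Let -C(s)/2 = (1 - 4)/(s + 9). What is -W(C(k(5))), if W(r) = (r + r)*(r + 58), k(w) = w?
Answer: -2454/49 ≈ -50.082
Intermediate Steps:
C(s) = 6/(9 + s) (C(s) = -2*(1 - 4)/(s + 9) = -(-6)/(9 + s) = 6/(9 + s))
W(r) = 2*r*(58 + r) (W(r) = (2*r)*(58 + r) = 2*r*(58 + r))
-W(C(k(5))) = -2*6/(9 + 5)*(58 + 6/(9 + 5)) = -2*6/14*(58 + 6/14) = -2*6*(1/14)*(58 + 6*(1/14)) = -2*3*(58 + 3/7)/7 = -2*3*409/(7*7) = -1*2454/49 = -2454/49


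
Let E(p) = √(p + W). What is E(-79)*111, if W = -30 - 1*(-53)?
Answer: 222*I*√14 ≈ 830.65*I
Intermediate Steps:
W = 23 (W = -30 + 53 = 23)
E(p) = √(23 + p) (E(p) = √(p + 23) = √(23 + p))
E(-79)*111 = √(23 - 79)*111 = √(-56)*111 = (2*I*√14)*111 = 222*I*√14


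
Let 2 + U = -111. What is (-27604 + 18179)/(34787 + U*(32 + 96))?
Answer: -9425/20323 ≈ -0.46376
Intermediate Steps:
U = -113 (U = -2 - 111 = -113)
(-27604 + 18179)/(34787 + U*(32 + 96)) = (-27604 + 18179)/(34787 - 113*(32 + 96)) = -9425/(34787 - 113*128) = -9425/(34787 - 14464) = -9425/20323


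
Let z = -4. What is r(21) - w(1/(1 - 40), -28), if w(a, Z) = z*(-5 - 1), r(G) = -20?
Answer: -44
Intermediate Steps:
w(a, Z) = 24 (w(a, Z) = -4*(-5 - 1) = -4*(-6) = 24)
r(21) - w(1/(1 - 40), -28) = -20 - 1*24 = -20 - 24 = -44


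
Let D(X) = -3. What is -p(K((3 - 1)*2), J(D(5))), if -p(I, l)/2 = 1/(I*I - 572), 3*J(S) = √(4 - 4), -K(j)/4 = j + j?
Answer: 1/226 ≈ 0.0044248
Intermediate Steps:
K(j) = -8*j (K(j) = -4*(j + j) = -8*j)
J(S) = 0 (J(S) = √(4 - 4)/3 = √0/3 = (⅓)*0 = 0)
p(I, l) = -2/(-572 + I²) (p(I, l) = -2/(I*I - 572) = -2/(I² - 572) = -2/(-572 + I²))
-p(K((3 - 1)*2), J(D(5))) = -(-2)/(-572 + (-8*(3 - 1)*2)²) = -(-2)/(-572 + (-16*2)²) = -(-2)/(-572 + (-8*4)²) = -(-2)/(-572 + (-32)²) = -(-2)/(-572 + 1024) = -(-2)/452 = -1*(-1/226) = 1/226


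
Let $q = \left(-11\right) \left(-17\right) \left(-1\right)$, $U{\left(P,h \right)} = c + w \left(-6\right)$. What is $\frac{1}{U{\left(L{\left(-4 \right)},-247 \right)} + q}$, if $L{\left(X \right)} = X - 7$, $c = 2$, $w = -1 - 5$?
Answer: $- \frac{1}{149} \approx -0.0067114$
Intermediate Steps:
$w = -6$
$L{\left(X \right)} = -7 + X$ ($L{\left(X \right)} = X - 7 = -7 + X$)
$U{\left(P,h \right)} = 38$ ($U{\left(P,h \right)} = 2 - -36 = 2 + 36 = 38$)
$q = -187$ ($q = 187 \left(-1\right) = -187$)
$\frac{1}{U{\left(L{\left(-4 \right)},-247 \right)} + q} = \frac{1}{38 - 187} = \frac{1}{-149} = - \frac{1}{149}$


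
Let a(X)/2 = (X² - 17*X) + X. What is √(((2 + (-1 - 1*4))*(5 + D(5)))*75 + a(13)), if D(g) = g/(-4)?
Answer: I*√3687/2 ≈ 30.36*I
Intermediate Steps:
D(g) = -g/4 (D(g) = g*(-¼) = -g/4)
a(X) = -32*X + 2*X² (a(X) = 2*((X² - 17*X) + X) = 2*(X² - 16*X) = -32*X + 2*X²)
√(((2 + (-1 - 1*4))*(5 + D(5)))*75 + a(13)) = √(((2 + (-1 - 1*4))*(5 - ¼*5))*75 + 2*13*(-16 + 13)) = √(((2 + (-1 - 4))*(5 - 5/4))*75 + 2*13*(-3)) = √(((2 - 5)*(15/4))*75 - 78) = √(-3*15/4*75 - 78) = √(-45/4*75 - 78) = √(-3375/4 - 78) = √(-3687/4) = I*√3687/2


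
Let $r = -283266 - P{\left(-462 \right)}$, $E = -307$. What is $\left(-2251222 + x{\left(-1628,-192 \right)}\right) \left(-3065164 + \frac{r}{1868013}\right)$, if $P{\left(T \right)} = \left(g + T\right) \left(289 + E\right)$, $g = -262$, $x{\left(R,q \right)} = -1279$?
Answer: $\frac{1433032750746952270}{207557} \approx 6.9043 \cdot 10^{12}$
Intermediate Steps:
$P{\left(T \right)} = 4716 - 18 T$ ($P{\left(T \right)} = \left(-262 + T\right) \left(289 - 307\right) = \left(-262 + T\right) \left(-18\right) = 4716 - 18 T$)
$r = -296298$ ($r = -283266 - \left(4716 - -8316\right) = -283266 - \left(4716 + 8316\right) = -283266 - 13032 = -296298$)
$\left(-2251222 + x{\left(-1628,-192 \right)}\right) \left(-3065164 + \frac{r}{1868013}\right) = \left(-2251222 - 1279\right) \left(-3065164 - \frac{296298}{1868013}\right) = - 2252501 \left(-3065164 - \frac{32922}{207557}\right) = \left(-2252501\right) \left(- \frac{636196277270}{207557}\right) = \frac{1433032750746952270}{207557}$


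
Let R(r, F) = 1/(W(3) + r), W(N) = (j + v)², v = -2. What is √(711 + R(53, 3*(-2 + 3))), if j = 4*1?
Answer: 4*√144381/57 ≈ 26.665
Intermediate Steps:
j = 4
W(N) = 4 (W(N) = (4 - 2)² = 2² = 4)
R(r, F) = 1/(4 + r)
√(711 + R(53, 3*(-2 + 3))) = √(711 + 1/(4 + 53)) = √(711 + 1/57) = √(40528/57) = 4*√144381/57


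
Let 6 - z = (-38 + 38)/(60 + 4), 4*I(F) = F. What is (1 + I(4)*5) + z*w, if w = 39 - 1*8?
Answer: 192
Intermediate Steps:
I(F) = F/4
z = 6 (z = 6 - (-38 + 38)/(60 + 4) = 6 - 0/64 = 6 - 1*0 = 6 + 0 = 6)
w = 31 (w = 39 - 8 = 31)
(1 + I(4)*5) + z*w = (1 + ((¼)*4)*5) + 6*31 = (1 + 1*5) + 186 = (1 + 5) + 186 = 6 + 186 = 192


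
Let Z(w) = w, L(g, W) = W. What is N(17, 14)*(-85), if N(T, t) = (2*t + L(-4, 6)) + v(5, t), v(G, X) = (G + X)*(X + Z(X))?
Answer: -48110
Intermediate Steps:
v(G, X) = 2*X*(G + X) (v(G, X) = (G + X)*(X + X) = (G + X)*(2*X) = 2*X*(G + X))
N(T, t) = 6 + 2*t + 2*t*(5 + t) (N(T, t) = (2*t + 6) + 2*t*(5 + t) = (6 + 2*t) + 2*t*(5 + t) = 6 + 2*t + 2*t*(5 + t))
N(17, 14)*(-85) = (6 + 2*14**2 + 12*14)*(-85) = (6 + 2*196 + 168)*(-85) = (6 + 392 + 168)*(-85) = 566*(-85) = -48110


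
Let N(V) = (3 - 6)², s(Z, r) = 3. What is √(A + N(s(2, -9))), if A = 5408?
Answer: √5417 ≈ 73.600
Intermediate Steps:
N(V) = 9 (N(V) = (-3)² = 9)
√(A + N(s(2, -9))) = √(5408 + 9) = √5417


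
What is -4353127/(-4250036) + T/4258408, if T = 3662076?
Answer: 55359327397/29380498868 ≈ 1.8842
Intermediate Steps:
-4353127/(-4250036) + T/4258408 = -4353127/(-4250036) + 3662076/4258408 = -4353127*(-1/4250036) + 3662076*(1/4258408) = 4353127/4250036 + 83229/96782 = 55359327397/29380498868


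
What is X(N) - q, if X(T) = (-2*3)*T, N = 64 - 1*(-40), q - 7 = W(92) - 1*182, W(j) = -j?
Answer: -357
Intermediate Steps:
q = -267 (q = 7 + (-1*92 - 1*182) = 7 + (-92 - 182) = 7 - 274 = -267)
N = 104 (N = 64 + 40 = 104)
X(T) = -6*T
X(N) - q = -6*104 - 1*(-267) = -624 + 267 = -357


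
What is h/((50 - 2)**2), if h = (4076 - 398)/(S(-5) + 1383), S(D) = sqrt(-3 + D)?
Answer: 282593/244825216 - 613*I*sqrt(2)/367237824 ≈ 0.0011543 - 2.3606e-6*I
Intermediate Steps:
h = 3678/(1383 + 2*I*sqrt(2)) (h = (4076 - 398)/(sqrt(-3 - 5) + 1383) = 3678/(sqrt(-8) + 1383) = 3678/(2*I*sqrt(2) + 1383) = 3678/(1383 + 2*I*sqrt(2)) ≈ 2.6594 - 0.0054389*I)
h/((50 - 2)**2) = (5086674/1912697 - 7356*I*sqrt(2)/1912697)/((50 - 2)**2) = (5086674/1912697 - 7356*I*sqrt(2)/1912697)/(48**2) = (5086674/1912697 - 7356*I*sqrt(2)/1912697)/2304 = (5086674/1912697 - 7356*I*sqrt(2)/1912697)*(1/2304) = 282593/244825216 - 613*I*sqrt(2)/367237824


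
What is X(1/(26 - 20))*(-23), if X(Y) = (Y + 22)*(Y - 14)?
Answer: 253897/36 ≈ 7052.7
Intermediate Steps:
X(Y) = (-14 + Y)*(22 + Y) (X(Y) = (22 + Y)*(-14 + Y) = (-14 + Y)*(22 + Y))
X(1/(26 - 20))*(-23) = (-308 + (1/(26 - 20))² + 8/(26 - 20))*(-23) = (-308 + (1/6)² + 8/6)*(-23) = (-308 + (⅙)² + 8*(⅙))*(-23) = (-308 + 1/36 + 4/3)*(-23) = -11039/36*(-23) = 253897/36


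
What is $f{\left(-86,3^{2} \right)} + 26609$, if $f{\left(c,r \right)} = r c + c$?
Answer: $25749$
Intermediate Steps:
$f{\left(c,r \right)} = c + c r$ ($f{\left(c,r \right)} = c r + c = c + c r$)
$f{\left(-86,3^{2} \right)} + 26609 = - 86 \left(1 + 3^{2}\right) + 26609 = - 86 \left(1 + 9\right) + 26609 = \left(-86\right) 10 + 26609 = -860 + 26609 = 25749$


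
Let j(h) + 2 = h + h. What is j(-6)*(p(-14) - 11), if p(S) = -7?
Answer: 252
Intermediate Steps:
j(h) = -2 + 2*h (j(h) = -2 + (h + h) = -2 + 2*h)
j(-6)*(p(-14) - 11) = (-2 + 2*(-6))*(-7 - 11) = (-2 - 12)*(-18) = -14*(-18) = 252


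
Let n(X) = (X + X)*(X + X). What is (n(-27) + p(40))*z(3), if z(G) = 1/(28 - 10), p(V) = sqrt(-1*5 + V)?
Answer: 162 + sqrt(35)/18 ≈ 162.33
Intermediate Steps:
p(V) = sqrt(-5 + V)
z(G) = 1/18
n(X) = 4*X**2 (n(X) = (2*X)*(2*X) = 4*X**2)
(n(-27) + p(40))*z(3) = (4*(-27)**2 + sqrt(-5 + 40))*(1/18) = (4*729 + sqrt(35))*(1/18) = (2916 + sqrt(35))*(1/18) = 162 + sqrt(35)/18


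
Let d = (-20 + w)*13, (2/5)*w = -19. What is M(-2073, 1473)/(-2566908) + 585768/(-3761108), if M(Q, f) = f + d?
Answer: -250975384193/1609069702344 ≈ -0.15598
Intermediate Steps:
w = -95/2 (w = (5/2)*(-19) = -95/2 ≈ -47.500)
d = -1755/2 (d = (-20 - 95/2)*13 = -135/2*13 = -1755/2 ≈ -877.50)
M(Q, f) = -1755/2 + f (M(Q, f) = f - 1755/2 = -1755/2 + f)
M(-2073, 1473)/(-2566908) + 585768/(-3761108) = (-1755/2 + 1473)/(-2566908) + 585768/(-3761108) = (1191/2)*(-1/2566908) + 585768*(-1/3761108) = -397/1711272 - 146442/940277 = -250975384193/1609069702344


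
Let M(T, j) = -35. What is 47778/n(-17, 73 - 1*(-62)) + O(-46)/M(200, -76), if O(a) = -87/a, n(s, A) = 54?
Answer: 12819647/14490 ≈ 884.72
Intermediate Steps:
47778/n(-17, 73 - 1*(-62)) + O(-46)/M(200, -76) = 47778/54 - 87/(-46)/(-35) = 47778*(1/54) - 87*(-1/46)*(-1/35) = 7963/9 + (87/46)*(-1/35) = 7963/9 - 87/1610 = 12819647/14490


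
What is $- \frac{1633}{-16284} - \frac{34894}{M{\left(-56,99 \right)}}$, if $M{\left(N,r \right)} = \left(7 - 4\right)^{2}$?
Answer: $- \frac{8234771}{2124} \approx -3877.0$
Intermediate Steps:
$M{\left(N,r \right)} = 9$ ($M{\left(N,r \right)} = 3^{2} = 9$)
$- \frac{1633}{-16284} - \frac{34894}{M{\left(-56,99 \right)}} = - \frac{1633}{-16284} - \frac{34894}{9} = \left(-1633\right) \left(- \frac{1}{16284}\right) - \frac{34894}{9} = \frac{71}{708} - \frac{34894}{9} = - \frac{8234771}{2124}$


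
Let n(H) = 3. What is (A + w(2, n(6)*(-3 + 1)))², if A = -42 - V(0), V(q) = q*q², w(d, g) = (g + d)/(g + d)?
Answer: 1681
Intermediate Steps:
w(d, g) = 1 (w(d, g) = (d + g)/(d + g) = 1)
V(q) = q³
A = -42 (A = -42 - 1*0³ = -42 - 1*0 = -42 + 0 = -42)
(A + w(2, n(6)*(-3 + 1)))² = (-42 + 1)² = (-41)² = 1681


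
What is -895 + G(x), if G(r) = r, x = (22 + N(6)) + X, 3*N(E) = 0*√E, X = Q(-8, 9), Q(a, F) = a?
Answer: -881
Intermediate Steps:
X = -8
N(E) = 0 (N(E) = (0*√E)/3 = (⅓)*0 = 0)
x = 14 (x = (22 + 0) - 8 = 22 - 8 = 14)
-895 + G(x) = -895 + 14 = -881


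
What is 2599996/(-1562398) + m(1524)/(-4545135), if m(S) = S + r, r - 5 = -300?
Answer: -5909626503301/3550654916865 ≈ -1.6644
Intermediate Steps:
r = -295 (r = 5 - 300 = -295)
m(S) = -295 + S (m(S) = S - 295 = -295 + S)
2599996/(-1562398) + m(1524)/(-4545135) = 2599996/(-1562398) + (-295 + 1524)/(-4545135) = 2599996*(-1/1562398) + 1229*(-1/4545135) = -1299998/781199 - 1229/4545135 = -5909626503301/3550654916865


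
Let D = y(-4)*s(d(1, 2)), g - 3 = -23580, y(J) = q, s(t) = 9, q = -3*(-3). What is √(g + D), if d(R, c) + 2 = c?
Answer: 2*I*√5874 ≈ 153.28*I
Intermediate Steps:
d(R, c) = -2 + c
q = 9
y(J) = 9
g = -23577 (g = 3 - 23580 = -23577)
D = 81 (D = 9*9 = 81)
√(g + D) = √(-23577 + 81) = √(-23496) = 2*I*√5874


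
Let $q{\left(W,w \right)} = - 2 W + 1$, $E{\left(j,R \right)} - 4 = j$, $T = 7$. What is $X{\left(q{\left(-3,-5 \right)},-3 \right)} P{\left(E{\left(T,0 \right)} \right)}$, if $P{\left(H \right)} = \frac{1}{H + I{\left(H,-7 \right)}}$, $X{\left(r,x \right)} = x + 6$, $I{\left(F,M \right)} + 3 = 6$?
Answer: $\frac{3}{14} \approx 0.21429$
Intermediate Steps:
$E{\left(j,R \right)} = 4 + j$
$I{\left(F,M \right)} = 3$ ($I{\left(F,M \right)} = -3 + 6 = 3$)
$q{\left(W,w \right)} = 1 - 2 W$
$X{\left(r,x \right)} = 6 + x$
$P{\left(H \right)} = \frac{1}{3 + H}$ ($P{\left(H \right)} = \frac{1}{H + 3} = \frac{1}{3 + H}$)
$X{\left(q{\left(-3,-5 \right)},-3 \right)} P{\left(E{\left(T,0 \right)} \right)} = \frac{6 - 3}{3 + \left(4 + 7\right)} = \frac{3}{3 + 11} = \frac{3}{14}$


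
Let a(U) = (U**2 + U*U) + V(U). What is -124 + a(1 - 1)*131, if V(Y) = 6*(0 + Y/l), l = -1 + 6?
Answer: -124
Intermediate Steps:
l = 5
V(Y) = 6*Y/5 (V(Y) = 6*(0 + Y/5) = 6*(Y/5) = 6*Y/5)
a(U) = 2*U**2 + 6*U/5 (a(U) = (U**2 + U*U) + 6*U/5 = (U**2 + U**2) + 6*U/5 = 2*U**2 + 6*U/5)
-124 + a(1 - 1)*131 = -124 + (2*(1 - 1)*(3 + 5*(1 - 1))/5)*131 = -124 + ((2/5)*0*(3 + 5*0))*131 = -124 + ((2/5)*0*(3 + 0))*131 = -124 + ((2/5)*0*3)*131 = -124 + 0*131 = -124 + 0 = -124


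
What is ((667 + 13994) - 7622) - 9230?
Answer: -2191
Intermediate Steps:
((667 + 13994) - 7622) - 9230 = (14661 - 7622) - 9230 = 7039 - 9230 = -2191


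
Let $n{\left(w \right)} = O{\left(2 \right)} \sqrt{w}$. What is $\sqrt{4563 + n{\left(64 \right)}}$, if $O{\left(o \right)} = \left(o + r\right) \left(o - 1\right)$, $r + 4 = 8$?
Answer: $\sqrt{4611} \approx 67.904$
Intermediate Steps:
$r = 4$ ($r = -4 + 8 = 4$)
$O{\left(o \right)} = \left(-1 + o\right) \left(4 + o\right)$ ($O{\left(o \right)} = \left(o + 4\right) \left(o - 1\right) = \left(4 + o\right) \left(-1 + o\right) = \left(-1 + o\right) \left(4 + o\right)$)
$n{\left(w \right)} = 6 \sqrt{w}$ ($n{\left(w \right)} = \left(-4 + 2^{2} + 3 \cdot 2\right) \sqrt{w} = \left(-4 + 4 + 6\right) \sqrt{w} = 6 \sqrt{w}$)
$\sqrt{4563 + n{\left(64 \right)}} = \sqrt{4563 + 6 \sqrt{64}} = \sqrt{4563 + 6 \cdot 8} = \sqrt{4563 + 48} = \sqrt{4611}$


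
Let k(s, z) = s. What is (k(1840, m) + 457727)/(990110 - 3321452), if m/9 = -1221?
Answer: -17021/86346 ≈ -0.19713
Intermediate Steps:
m = -10989 (m = 9*(-1221) = -10989)
(k(1840, m) + 457727)/(990110 - 3321452) = (1840 + 457727)/(990110 - 3321452) = 459567/(-2331342) = 459567*(-1/2331342) = -17021/86346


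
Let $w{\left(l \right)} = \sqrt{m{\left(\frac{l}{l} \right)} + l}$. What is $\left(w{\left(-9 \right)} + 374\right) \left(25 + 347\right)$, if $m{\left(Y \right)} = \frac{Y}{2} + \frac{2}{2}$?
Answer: $139128 + 186 i \sqrt{30} \approx 1.3913 \cdot 10^{5} + 1018.8 i$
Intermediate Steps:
$m{\left(Y \right)} = 1 + \frac{Y}{2}$ ($m{\left(Y \right)} = Y \frac{1}{2} + 2 \cdot \frac{1}{2} = \frac{Y}{2} + 1 = 1 + \frac{Y}{2}$)
$w{\left(l \right)} = \sqrt{\frac{3}{2} + l}$ ($w{\left(l \right)} = \sqrt{\left(1 + \frac{l \frac{1}{l}}{2}\right) + l} = \sqrt{\left(1 + \frac{1}{2} \cdot 1\right) + l} = \sqrt{\left(1 + \frac{1}{2}\right) + l} = \sqrt{\frac{3}{2} + l}$)
$\left(w{\left(-9 \right)} + 374\right) \left(25 + 347\right) = \left(\frac{\sqrt{6 + 4 \left(-9\right)}}{2} + 374\right) \left(25 + 347\right) = \left(\frac{\sqrt{6 - 36}}{2} + 374\right) 372 = \left(\frac{\sqrt{-30}}{2} + 374\right) 372 = \left(\frac{i \sqrt{30}}{2} + 374\right) 372 = \left(374 + \frac{i \sqrt{30}}{2}\right) 372 = 139128 + 186 i \sqrt{30}$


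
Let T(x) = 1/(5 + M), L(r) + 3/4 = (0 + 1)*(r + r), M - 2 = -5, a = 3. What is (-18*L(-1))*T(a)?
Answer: 99/4 ≈ 24.750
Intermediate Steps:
M = -3 (M = 2 - 5 = -3)
L(r) = -¾ + 2*r (L(r) = -¾ + (0 + 1)*(r + r) = -¾ + 1*(2*r) = -¾ + 2*r)
T(x) = ½ (T(x) = 1/(5 - 3) = 1/2 = ½)
(-18*L(-1))*T(a) = -18*(-¾ + 2*(-1))*(½) = -18*(-¾ - 2)*(½) = -18*(-11/4)*(½) = (99/2)*(½) = 99/4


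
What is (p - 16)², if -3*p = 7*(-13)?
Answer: 1849/9 ≈ 205.44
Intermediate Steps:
p = 91/3 (p = -7*(-13)/3 = -⅓*(-91) = 91/3 ≈ 30.333)
(p - 16)² = (91/3 - 16)² = (43/3)² = 1849/9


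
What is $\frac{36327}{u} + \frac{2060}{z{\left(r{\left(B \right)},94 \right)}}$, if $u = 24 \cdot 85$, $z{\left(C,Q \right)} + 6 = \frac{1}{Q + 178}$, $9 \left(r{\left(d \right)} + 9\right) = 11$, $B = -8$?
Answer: $- \frac{361267821}{1109080} \approx -325.74$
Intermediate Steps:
$r{\left(d \right)} = - \frac{70}{9}$ ($r{\left(d \right)} = -9 + \frac{1}{9} \cdot 11 = -9 + \frac{11}{9} = - \frac{70}{9}$)
$z{\left(C,Q \right)} = -6 + \frac{1}{178 + Q}$ ($z{\left(C,Q \right)} = -6 + \frac{1}{Q + 178} = -6 + \frac{1}{178 + Q}$)
$u = 2040$
$\frac{36327}{u} + \frac{2060}{z{\left(r{\left(B \right)},94 \right)}} = \frac{36327}{2040} + \frac{2060}{\frac{1}{178 + 94} \left(-1067 - 564\right)} = 36327 \cdot \frac{1}{2040} + \frac{2060}{\frac{1}{272} \left(-1067 - 564\right)} = \frac{12109}{680} + \frac{2060}{\frac{1}{272} \left(-1631\right)} = \frac{12109}{680} + \frac{2060}{- \frac{1631}{272}} = \frac{12109}{680} + 2060 \left(- \frac{272}{1631}\right) = \frac{12109}{680} - \frac{560320}{1631} = - \frac{361267821}{1109080}$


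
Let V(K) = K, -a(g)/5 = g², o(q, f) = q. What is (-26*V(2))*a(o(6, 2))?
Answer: 9360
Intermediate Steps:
a(g) = -5*g²
(-26*V(2))*a(o(6, 2)) = (-26*2)*(-5*6²) = -(-260)*36 = -52*(-180) = 9360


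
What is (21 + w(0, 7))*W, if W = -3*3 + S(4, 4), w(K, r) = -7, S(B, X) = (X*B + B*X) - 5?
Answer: 252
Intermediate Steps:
S(B, X) = -5 + 2*B*X (S(B, X) = (B*X + B*X) - 5 = 2*B*X - 5 = -5 + 2*B*X)
W = 18 (W = -3*3 + (-5 + 2*4*4) = -9 + (-5 + 32) = -9 + 27 = 18)
(21 + w(0, 7))*W = (21 - 7)*18 = 14*18 = 252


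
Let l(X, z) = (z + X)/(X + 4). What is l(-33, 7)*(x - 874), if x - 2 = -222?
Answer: -28444/29 ≈ -980.83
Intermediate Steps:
x = -220 (x = 2 - 222 = -220)
l(X, z) = (X + z)/(4 + X)
l(-33, 7)*(x - 874) = ((-33 + 7)/(4 - 33))*(-220 - 874) = (-26/(-29))*(-1094) = -1/29*(-26)*(-1094) = (26/29)*(-1094) = -28444/29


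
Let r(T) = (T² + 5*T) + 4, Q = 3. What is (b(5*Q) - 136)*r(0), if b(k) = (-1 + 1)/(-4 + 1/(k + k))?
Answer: -544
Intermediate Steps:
r(T) = 4 + T² + 5*T
b(k) = 0 (b(k) = 0/(-4 + 1/(2*k)) = 0)
(b(5*Q) - 136)*r(0) = (0 - 136)*(4 + 0² + 5*0) = -136*(4 + 0 + 0) = -136*4 = -544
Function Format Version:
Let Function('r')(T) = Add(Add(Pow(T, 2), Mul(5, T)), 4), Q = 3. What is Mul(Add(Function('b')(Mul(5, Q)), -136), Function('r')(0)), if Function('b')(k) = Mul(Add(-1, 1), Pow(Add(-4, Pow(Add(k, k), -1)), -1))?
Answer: -544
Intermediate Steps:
Function('r')(T) = Add(4, Pow(T, 2), Mul(5, T))
Function('b')(k) = 0 (Function('b')(k) = Mul(0, Pow(Add(-4, Pow(Mul(2, k), -1)), -1)) = Mul(0, Pow(Add(-4, Mul(Rational(1, 2), Pow(k, -1))), -1)) = 0)
Mul(Add(Function('b')(Mul(5, Q)), -136), Function('r')(0)) = Mul(Add(0, -136), Add(4, Pow(0, 2), Mul(5, 0))) = Mul(-136, Add(4, 0, 0)) = Mul(-136, 4) = -544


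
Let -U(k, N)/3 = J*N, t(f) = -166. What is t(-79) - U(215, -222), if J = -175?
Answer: 116384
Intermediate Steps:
U(k, N) = 525*N (U(k, N) = -(-525)*N = 525*N)
t(-79) - U(215, -222) = -166 - 525*(-222) = -166 - 1*(-116550) = -166 + 116550 = 116384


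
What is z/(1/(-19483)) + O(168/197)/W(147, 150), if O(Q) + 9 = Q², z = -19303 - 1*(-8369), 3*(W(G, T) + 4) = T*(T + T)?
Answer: 5390324964645137/25303468 ≈ 2.1303e+8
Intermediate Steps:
W(G, T) = -4 + 2*T²/3 (W(G, T) = -4 + (T*(T + T))/3 = -4 + (T*(2*T))/3 = -4 + (2*T²)/3 = -4 + 2*T²/3)
z = -10934 (z = -19303 + 8369 = -10934)
O(Q) = -9 + Q²
z/(1/(-19483)) + O(168/197)/W(147, 150) = -10934/(1/(-19483)) + (-9 + (168/197)²)/(-4 + (⅔)*150²) = -10934/(-1/19483) + (-9 + (168*(1/197))²)/(-4 + (⅔)*22500) = -10934*(-19483) + (-9 + (168/197)²)/(-4 + 15000) = 213027122 + (-9 + 28224/38809)/14996 = 213027122 - 321057/38809*1/14996 = 213027122 - 13959/25303468 = 5390324964645137/25303468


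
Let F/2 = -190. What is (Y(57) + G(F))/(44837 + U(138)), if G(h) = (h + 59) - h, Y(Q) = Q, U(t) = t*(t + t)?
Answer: 116/82925 ≈ 0.0013989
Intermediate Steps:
F = -380 (F = 2*(-190) = -380)
U(t) = 2*t**2 (U(t) = t*(2*t) = 2*t**2)
G(h) = 59 (G(h) = (59 + h) - h = 59)
(Y(57) + G(F))/(44837 + U(138)) = (57 + 59)/(44837 + 2*138**2) = 116/(44837 + 2*19044) = 116/(44837 + 38088) = 116/82925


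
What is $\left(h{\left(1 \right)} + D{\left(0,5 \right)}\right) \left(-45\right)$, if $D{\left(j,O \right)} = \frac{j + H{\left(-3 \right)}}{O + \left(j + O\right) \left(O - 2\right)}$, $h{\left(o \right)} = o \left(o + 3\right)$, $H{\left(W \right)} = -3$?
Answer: $- \frac{693}{4} \approx -173.25$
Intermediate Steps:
$h{\left(o \right)} = o \left(3 + o\right)$
$D{\left(j,O \right)} = \frac{-3 + j}{O + \left(-2 + O\right) \left(O + j\right)}$ ($D{\left(j,O \right)} = \frac{j - 3}{O + \left(j + O\right) \left(O - 2\right)} = \frac{-3 + j}{O + \left(O + j\right) \left(-2 + O\right)} = \frac{-3 + j}{O + \left(-2 + O\right) \left(O + j\right)}$)
$\left(h{\left(1 \right)} + D{\left(0,5 \right)}\right) \left(-45\right) = \left(1 \left(3 + 1\right) + \frac{-3 + 0}{5^{2} - 5 - 0 + 5 \cdot 0}\right) \left(-45\right) = \left(1 \cdot 4 + \frac{1}{25 - 5 + 0 + 0} \left(-3\right)\right) \left(-45\right) = \left(4 + \frac{1}{20} \left(-3\right)\right) \left(-45\right) = \left(4 - \frac{3}{20}\right) \left(-45\right) = \frac{77}{20} \left(-45\right) = - \frac{693}{4}$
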